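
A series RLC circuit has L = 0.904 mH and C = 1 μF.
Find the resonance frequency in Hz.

Step 1 — Resonance condition Im(Z)=0 gives ω₀ = 1/√(LC).
Step 2 — ω₀ = 1/√(0.000904·1e-06) = 3.326e+04 rad/s.
Step 3 — f₀ = ω₀/(2π) = 5293 Hz.

f₀ = 5293 Hz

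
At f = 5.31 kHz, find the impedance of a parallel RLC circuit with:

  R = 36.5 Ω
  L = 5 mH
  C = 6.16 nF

Step 1 — Angular frequency: ω = 2π·f = 2π·5310 = 3.336e+04 rad/s.
Step 2 — Component impedances:
  R: Z = R = 36.5 Ω
  L: Z = jωL = j·3.336e+04·0.005 = 0 + j166.8 Ω
  C: Z = 1/(jωC) = -j/(ω·C) = 0 - j4866 Ω
Step 3 — Parallel combination: 1/Z_total = 1/R + 1/L + 1/C; Z_total = 34.94 + j7.383 Ω = 35.71∠11.9° Ω.

Z = 34.94 + j7.383 Ω = 35.71∠11.9° Ω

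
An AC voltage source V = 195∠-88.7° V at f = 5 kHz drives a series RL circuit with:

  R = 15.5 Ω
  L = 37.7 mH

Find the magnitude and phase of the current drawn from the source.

Step 1 — Angular frequency: ω = 2π·f = 2π·5000 = 3.142e+04 rad/s.
Step 2 — Component impedances:
  R: Z = R = 15.5 Ω
  L: Z = jωL = j·3.142e+04·0.0377 = 0 + j1184 Ω
Step 3 — Series combination: Z_total = R + L = 15.5 + j1184 Ω = 1184∠89.3° Ω.
Step 4 — Source phasor: V = 195∠-88.7° V = 4.424 - j194.9 V.
Step 5 — Ohm's law: I = V / Z_total = (4.424 - j194.9) / (15.5 + j1184) = -0.1645 - j0.005888 A.
Step 6 — Convert to polar: |I| = 0.1646 A, ∠I = -178.0°.

I = 0.1646∠-178.0° A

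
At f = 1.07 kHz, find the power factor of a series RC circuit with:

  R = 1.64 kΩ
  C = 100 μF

Step 1 — Angular frequency: ω = 2π·f = 2π·1070 = 6723 rad/s.
Step 2 — Component impedances:
  R: Z = R = 1640 Ω
  C: Z = 1/(jωC) = -j/(ω·C) = 0 - j1.487 Ω
Step 3 — Series combination: Z_total = R + C = 1640 - j1.487 Ω = 1640∠-0.1° Ω.
Step 4 — Power factor: PF = cos(φ) = Re(Z)/|Z| = 1640/1640 = 1.
Step 5 — Type: Im(Z) = -1.487 ⇒ leading (phase φ = -0.1°).

PF = 1 (leading, φ = -0.1°)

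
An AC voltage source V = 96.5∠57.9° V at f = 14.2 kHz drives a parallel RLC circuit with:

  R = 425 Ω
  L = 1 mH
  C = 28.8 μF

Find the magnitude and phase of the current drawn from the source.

Step 1 — Angular frequency: ω = 2π·f = 2π·1.42e+04 = 8.922e+04 rad/s.
Step 2 — Component impedances:
  R: Z = R = 425 Ω
  L: Z = jωL = j·8.922e+04·0.001 = 0 + j89.22 Ω
  C: Z = 1/(jωC) = -j/(ω·C) = 0 - j0.3892 Ω
Step 3 — Parallel combination: 1/Z_total = 1/R + 1/L + 1/C; Z_total = 0.0003595 - j0.3909 Ω = 0.3909∠-89.9° Ω.
Step 4 — Source phasor: V = 96.5∠57.9° V = 51.28 + j81.75 V.
Step 5 — Ohm's law: I = V / Z_total = (51.28 + j81.75) / (0.0003595 - j0.3909) = -209 + j131.4 A.
Step 6 — Convert to polar: |I| = 246.9 A, ∠I = 147.8°.

I = 246.9∠147.8° A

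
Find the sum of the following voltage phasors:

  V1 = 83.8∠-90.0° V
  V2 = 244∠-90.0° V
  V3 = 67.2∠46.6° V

Step 1 — Convert each phasor to rectangular form:
  V1 = 83.8·(cos(-90.0°) + j·sin(-90.0°)) = 0 - j83.8 V
  V2 = 244·(cos(-90.0°) + j·sin(-90.0°)) = 0 - j244 V
  V3 = 67.2·(cos(46.6°) + j·sin(46.6°)) = 46.17 + j48.83 V
Step 2 — Sum components: V_total = 46.17 - j279 V.
Step 3 — Convert to polar: |V_total| = 282.8 V, ∠V_total = -80.6°.

V_total = 282.8∠-80.6° V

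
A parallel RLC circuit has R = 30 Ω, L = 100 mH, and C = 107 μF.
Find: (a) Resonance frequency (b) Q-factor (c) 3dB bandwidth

Step 1 — Resonance: ω₀ = 1/√(LC) = 1/√(0.1·0.000107) = 305.7 rad/s.
Step 2 — f₀ = ω₀/(2π) = 48.66 Hz.
Step 3 — Parallel Q: Q = R/(ω₀L) = 30/(305.7·0.1) = 0.9813.
Step 4 — Bandwidth: Δω = ω₀/Q = 311.5 rad/s; BW = Δω/(2π) = 49.58 Hz.

(a) f₀ = 48.66 Hz  (b) Q = 0.9813  (c) BW = 49.58 Hz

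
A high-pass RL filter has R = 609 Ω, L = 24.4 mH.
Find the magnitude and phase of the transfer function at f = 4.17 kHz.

Step 1 — Angular frequency: ω = 2π·4170 = 2.62e+04 rad/s.
Step 2 — Transfer function: H(jω) = jωL/(R + jωL).
Step 3 — Numerator jωL = j·639.3; denominator R + jωL = 609 + j639.3.
Step 4 — H = 0.5243 + j0.4994.
Step 5 — Magnitude: |H| = 0.7241 (-2.8 dB); phase: φ = 43.6°.

|H| = 0.7241 (-2.8 dB), φ = 43.6°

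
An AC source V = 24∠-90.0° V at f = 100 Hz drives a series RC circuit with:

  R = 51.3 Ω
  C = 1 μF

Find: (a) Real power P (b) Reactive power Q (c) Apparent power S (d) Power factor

Step 1 — Angular frequency: ω = 2π·f = 2π·100 = 628.3 rad/s.
Step 2 — Component impedances:
  R: Z = R = 51.3 Ω
  C: Z = 1/(jωC) = -j/(ω·C) = 0 - j1592 Ω
Step 3 — Series combination: Z_total = R + C = 51.3 - j1592 Ω = 1592∠-88.2° Ω.
Step 4 — Source phasor: V = 24∠-90.0° V = 0 - j24 V.
Step 5 — Current: I = V / Z = 0.01506 - j0.0004856 A = 0.01507∠-1.8° A.
Step 6 — Complex power: S = V·I* = 0.01165 - j0.3615 VA.
Step 7 — Real power: P = Re(S) = 0.01165 W.
Step 8 — Reactive power: Q = Im(S) = -0.3615 VAR.
Step 9 — Apparent power: |S| = 0.3617 VA.
Step 10 — Power factor: PF = P/|S| = 0.03222 (leading).

(a) P = 0.01165 W  (b) Q = -0.3615 VAR  (c) S = 0.3617 VA  (d) PF = 0.03222 (leading)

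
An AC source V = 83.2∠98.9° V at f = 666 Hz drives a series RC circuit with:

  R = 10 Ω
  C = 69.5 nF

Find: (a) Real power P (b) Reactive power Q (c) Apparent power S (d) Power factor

Step 1 — Angular frequency: ω = 2π·f = 2π·666 = 4185 rad/s.
Step 2 — Component impedances:
  R: Z = R = 10 Ω
  C: Z = 1/(jωC) = -j/(ω·C) = 0 - j3438 Ω
Step 3 — Series combination: Z_total = R + C = 10 - j3438 Ω = 3438∠-89.8° Ω.
Step 4 — Source phasor: V = 83.2∠98.9° V = -12.87 + j82.2 V.
Step 5 — Current: I = V / Z = -0.02392 - j0.003674 A = 0.0242∠-171.3° A.
Step 6 — Complex power: S = V·I* = 0.005855 - j2.013 VA.
Step 7 — Real power: P = Re(S) = 0.005855 W.
Step 8 — Reactive power: Q = Im(S) = -2.013 VAR.
Step 9 — Apparent power: |S| = 2.013 VA.
Step 10 — Power factor: PF = P/|S| = 0.002908 (leading).

(a) P = 0.005855 W  (b) Q = -2.013 VAR  (c) S = 2.013 VA  (d) PF = 0.002908 (leading)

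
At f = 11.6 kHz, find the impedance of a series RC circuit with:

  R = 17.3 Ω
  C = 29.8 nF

Step 1 — Angular frequency: ω = 2π·f = 2π·1.16e+04 = 7.288e+04 rad/s.
Step 2 — Component impedances:
  R: Z = R = 17.3 Ω
  C: Z = 1/(jωC) = -j/(ω·C) = 0 - j460.4 Ω
Step 3 — Series combination: Z_total = R + C = 17.3 - j460.4 Ω = 460.7∠-87.8° Ω.

Z = 17.3 - j460.4 Ω = 460.7∠-87.8° Ω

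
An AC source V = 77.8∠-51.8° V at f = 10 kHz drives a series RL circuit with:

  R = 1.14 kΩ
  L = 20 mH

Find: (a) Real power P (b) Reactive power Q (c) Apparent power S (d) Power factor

Step 1 — Angular frequency: ω = 2π·f = 2π·1e+04 = 6.283e+04 rad/s.
Step 2 — Component impedances:
  R: Z = R = 1140 Ω
  L: Z = jωL = j·6.283e+04·0.02 = 0 + j1257 Ω
Step 3 — Series combination: Z_total = R + L = 1140 + j1257 Ω = 1697∠47.8° Ω.
Step 4 — Source phasor: V = 77.8∠-51.8° V = 48.11 - j61.14 V.
Step 5 — Current: I = V / Z = -0.007636 - j0.04521 A = 0.04585∠-99.6° A.
Step 6 — Complex power: S = V·I* = 2.397 + j2.642 VA.
Step 7 — Real power: P = Re(S) = 2.397 W.
Step 8 — Reactive power: Q = Im(S) = 2.642 VAR.
Step 9 — Apparent power: |S| = 3.567 VA.
Step 10 — Power factor: PF = P/|S| = 0.6719 (lagging).

(a) P = 2.397 W  (b) Q = 2.642 VAR  (c) S = 3.567 VA  (d) PF = 0.6719 (lagging)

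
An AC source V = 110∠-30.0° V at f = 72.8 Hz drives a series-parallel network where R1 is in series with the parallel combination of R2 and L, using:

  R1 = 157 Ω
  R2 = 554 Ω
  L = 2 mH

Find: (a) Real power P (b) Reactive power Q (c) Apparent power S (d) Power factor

Step 1 — Angular frequency: ω = 2π·f = 2π·72.8 = 457.4 rad/s.
Step 2 — Component impedances:
  R1: Z = R = 157 Ω
  R2: Z = R = 554 Ω
  L: Z = jωL = j·457.4·0.002 = 0 + j0.9148 Ω
Step 3 — Parallel branch: R2 || L = 1/(1/R2 + 1/L) = 0.001511 + j0.9148 Ω.
Step 4 — Series with R1: Z_total = R1 + (R2 || L) = 157 + j0.9148 Ω = 157∠0.3° Ω.
Step 5 — Source phasor: V = 110∠-30.0° V = 95.26 - j55 V.
Step 6 — Current: I = V / Z = 0.6047 - j0.3538 A = 0.7006∠-30.3° A.
Step 7 — Complex power: S = V·I* = 77.07 + j0.4491 VA.
Step 8 — Real power: P = Re(S) = 77.07 W.
Step 9 — Reactive power: Q = Im(S) = 0.4491 VAR.
Step 10 — Apparent power: |S| = 77.07 VA.
Step 11 — Power factor: PF = P/|S| = 1 (lagging).

(a) P = 77.07 W  (b) Q = 0.4491 VAR  (c) S = 77.07 VA  (d) PF = 1 (lagging)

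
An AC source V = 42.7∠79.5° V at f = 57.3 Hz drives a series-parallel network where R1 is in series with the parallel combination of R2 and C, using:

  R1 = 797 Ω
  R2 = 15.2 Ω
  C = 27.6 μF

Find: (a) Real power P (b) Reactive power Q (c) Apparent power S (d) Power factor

Step 1 — Angular frequency: ω = 2π·f = 2π·57.3 = 360 rad/s.
Step 2 — Component impedances:
  R1: Z = R = 797 Ω
  R2: Z = R = 15.2 Ω
  C: Z = 1/(jωC) = -j/(ω·C) = 0 - j100.6 Ω
Step 3 — Parallel branch: R2 || C = 1/(1/R2 + 1/C) = 14.86 - j2.245 Ω.
Step 4 — Series with R1: Z_total = R1 + (R2 || C) = 811.9 - j2.245 Ω = 811.9∠-0.2° Ω.
Step 5 — Source phasor: V = 42.7∠79.5° V = 7.781 + j41.98 V.
Step 6 — Current: I = V / Z = 0.009442 + j0.05174 A = 0.0526∠79.7° A.
Step 7 — Complex power: S = V·I* = 2.246 - j0.006209 VA.
Step 8 — Real power: P = Re(S) = 2.246 W.
Step 9 — Reactive power: Q = Im(S) = -0.006209 VAR.
Step 10 — Apparent power: |S| = 2.246 VA.
Step 11 — Power factor: PF = P/|S| = 1 (leading).

(a) P = 2.246 W  (b) Q = -0.006209 VAR  (c) S = 2.246 VA  (d) PF = 1 (leading)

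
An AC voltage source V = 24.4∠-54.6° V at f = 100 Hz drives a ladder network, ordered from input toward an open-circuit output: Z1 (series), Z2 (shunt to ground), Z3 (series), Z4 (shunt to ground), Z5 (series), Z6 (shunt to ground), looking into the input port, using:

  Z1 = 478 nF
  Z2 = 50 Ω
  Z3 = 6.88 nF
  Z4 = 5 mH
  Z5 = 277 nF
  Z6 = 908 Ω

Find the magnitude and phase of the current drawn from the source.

Step 1 — Angular frequency: ω = 2π·f = 2π·100 = 628.3 rad/s.
Step 2 — Component impedances:
  Z1: Z = 1/(jωC) = -j/(ω·C) = 0 - j3330 Ω
  Z2: Z = R = 50 Ω
  Z3: Z = 1/(jωC) = -j/(ω·C) = 0 - j2.313e+05 Ω
  Z4: Z = jωL = j·628.3·0.005 = 0 + j3.142 Ω
  Z5: Z = 1/(jωC) = -j/(ω·C) = 0 - j5746 Ω
  Z6: Z = R = 908 Ω
Step 3 — Ladder network (open output): work backward from the far end, alternating series and parallel combinations. Z_in = 50 - j3330 Ω = 3330∠-89.1° Ω.
Step 4 — Source phasor: V = 24.4∠-54.6° V = 14.13 - j19.89 V.
Step 5 — Ohm's law: I = V / Z_total = (14.13 - j19.89) / (50 - j3330) = 0.006036 + j0.004154 A.
Step 6 — Convert to polar: |I| = 0.007327 A, ∠I = 34.5°.

I = 0.007327∠34.5° A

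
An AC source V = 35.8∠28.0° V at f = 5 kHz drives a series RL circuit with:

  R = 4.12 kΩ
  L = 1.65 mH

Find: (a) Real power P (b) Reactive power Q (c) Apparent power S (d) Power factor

Step 1 — Angular frequency: ω = 2π·f = 2π·5000 = 3.142e+04 rad/s.
Step 2 — Component impedances:
  R: Z = R = 4120 Ω
  L: Z = jωL = j·3.142e+04·0.00165 = 0 + j51.84 Ω
Step 3 — Series combination: Z_total = R + L = 4120 + j51.84 Ω = 4120∠0.7° Ω.
Step 4 — Source phasor: V = 35.8∠28.0° V = 31.61 + j16.81 V.
Step 5 — Current: I = V / Z = 0.007722 + j0.003982 A = 0.008689∠27.3° A.
Step 6 — Complex power: S = V·I* = 0.311 + j0.003913 VA.
Step 7 — Real power: P = Re(S) = 0.311 W.
Step 8 — Reactive power: Q = Im(S) = 0.003913 VAR.
Step 9 — Apparent power: |S| = 0.3111 VA.
Step 10 — Power factor: PF = P/|S| = 0.9999 (lagging).

(a) P = 0.311 W  (b) Q = 0.003913 VAR  (c) S = 0.3111 VA  (d) PF = 0.9999 (lagging)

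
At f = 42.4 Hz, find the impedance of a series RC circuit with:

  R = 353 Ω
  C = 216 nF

Step 1 — Angular frequency: ω = 2π·f = 2π·42.4 = 266.4 rad/s.
Step 2 — Component impedances:
  R: Z = R = 353 Ω
  C: Z = 1/(jωC) = -j/(ω·C) = 0 - j1.738e+04 Ω
Step 3 — Series combination: Z_total = R + C = 353 - j1.738e+04 Ω = 1.738e+04∠-88.8° Ω.

Z = 353 - j1.738e+04 Ω = 1.738e+04∠-88.8° Ω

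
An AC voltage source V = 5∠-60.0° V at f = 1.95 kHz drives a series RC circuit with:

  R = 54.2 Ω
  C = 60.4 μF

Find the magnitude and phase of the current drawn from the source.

Step 1 — Angular frequency: ω = 2π·f = 2π·1950 = 1.225e+04 rad/s.
Step 2 — Component impedances:
  R: Z = R = 54.2 Ω
  C: Z = 1/(jωC) = -j/(ω·C) = 0 - j1.351 Ω
Step 3 — Series combination: Z_total = R + C = 54.2 - j1.351 Ω = 54.22∠-1.4° Ω.
Step 4 — Source phasor: V = 5∠-60.0° V = 2.5 - j4.33 V.
Step 5 — Ohm's law: I = V / Z_total = (2.5 - j4.33) / (54.2 - j1.351) = 0.04809 - j0.07869 A.
Step 6 — Convert to polar: |I| = 0.09222 A, ∠I = -58.6°.

I = 0.09222∠-58.6° A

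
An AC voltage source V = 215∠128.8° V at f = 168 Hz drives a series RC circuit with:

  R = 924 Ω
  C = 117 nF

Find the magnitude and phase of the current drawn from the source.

Step 1 — Angular frequency: ω = 2π·f = 2π·168 = 1056 rad/s.
Step 2 — Component impedances:
  R: Z = R = 924 Ω
  C: Z = 1/(jωC) = -j/(ω·C) = 0 - j8097 Ω
Step 3 — Series combination: Z_total = R + C = 924 - j8097 Ω = 8150∠-83.5° Ω.
Step 4 — Source phasor: V = 215∠128.8° V = -134.7 + j167.6 V.
Step 5 — Ohm's law: I = V / Z_total = (-134.7 + j167.6) / (924 - j8097) = -0.0223 - j0.01409 A.
Step 6 — Convert to polar: |I| = 0.02638 A, ∠I = -147.7°.

I = 0.02638∠-147.7° A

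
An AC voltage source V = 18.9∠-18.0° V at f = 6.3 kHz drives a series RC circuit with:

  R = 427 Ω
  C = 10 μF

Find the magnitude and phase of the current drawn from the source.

Step 1 — Angular frequency: ω = 2π·f = 2π·6300 = 3.958e+04 rad/s.
Step 2 — Component impedances:
  R: Z = R = 427 Ω
  C: Z = 1/(jωC) = -j/(ω·C) = 0 - j2.526 Ω
Step 3 — Series combination: Z_total = R + C = 427 - j2.526 Ω = 427∠-0.3° Ω.
Step 4 — Source phasor: V = 18.9∠-18.0° V = 17.97 - j5.84 V.
Step 5 — Ohm's law: I = V / Z_total = (17.97 - j5.84) / (427 - j2.526) = 0.04218 - j0.01343 A.
Step 6 — Convert to polar: |I| = 0.04426 A, ∠I = -17.7°.

I = 0.04426∠-17.7° A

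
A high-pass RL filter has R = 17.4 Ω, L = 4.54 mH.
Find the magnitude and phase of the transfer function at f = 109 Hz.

Step 1 — Angular frequency: ω = 2π·109 = 684.9 rad/s.
Step 2 — Transfer function: H(jω) = jωL/(R + jωL).
Step 3 — Numerator jωL = j·3.109; denominator R + jωL = 17.4 + j3.109.
Step 4 — H = 0.03094 + j0.1732.
Step 5 — Magnitude: |H| = 0.1759 (-15.1 dB); phase: φ = 79.9°.

|H| = 0.1759 (-15.1 dB), φ = 79.9°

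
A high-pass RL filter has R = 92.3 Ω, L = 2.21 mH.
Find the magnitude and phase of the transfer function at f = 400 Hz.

Step 1 — Angular frequency: ω = 2π·400 = 2513 rad/s.
Step 2 — Transfer function: H(jω) = jωL/(R + jωL).
Step 3 — Numerator jωL = j·5.554; denominator R + jωL = 92.3 + j5.554.
Step 4 — H = 0.003608 + j0.05996.
Step 5 — Magnitude: |H| = 0.06007 (-24.4 dB); phase: φ = 86.6°.

|H| = 0.06007 (-24.4 dB), φ = 86.6°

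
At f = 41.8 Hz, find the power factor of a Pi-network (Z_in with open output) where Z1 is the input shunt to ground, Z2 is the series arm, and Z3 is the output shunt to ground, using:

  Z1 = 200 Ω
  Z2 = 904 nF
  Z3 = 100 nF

Step 1 — Angular frequency: ω = 2π·f = 2π·41.8 = 262.6 rad/s.
Step 2 — Component impedances:
  Z1: Z = R = 200 Ω
  Z2: Z = 1/(jωC) = -j/(ω·C) = 0 - j4212 Ω
  Z3: Z = 1/(jωC) = -j/(ω·C) = 0 - j3.808e+04 Ω
Step 3 — With open output, the series arm Z2 and the output shunt Z3 appear in series to ground: Z2 + Z3 = 0 - j4.229e+04 Ω.
Step 4 — Parallel with input shunt Z1: Z_in = Z1 || (Z2 + Z3) = 200 - j0.9459 Ω = 200∠-0.3° Ω.
Step 5 — Power factor: PF = cos(φ) = Re(Z)/|Z| = 200/200 = 1.
Step 6 — Type: Im(Z) = -0.9459 ⇒ leading (phase φ = -0.3°).

PF = 1 (leading, φ = -0.3°)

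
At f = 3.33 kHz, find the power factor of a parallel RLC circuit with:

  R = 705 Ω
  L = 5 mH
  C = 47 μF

Step 1 — Angular frequency: ω = 2π·f = 2π·3330 = 2.092e+04 rad/s.
Step 2 — Component impedances:
  R: Z = R = 705 Ω
  L: Z = jωL = j·2.092e+04·0.005 = 0 + j104.6 Ω
  C: Z = 1/(jωC) = -j/(ω·C) = 0 - j1.017 Ω
Step 3 — Parallel combination: 1/Z_total = 1/R + 1/L + 1/C; Z_total = 0.001496 - j1.027 Ω = 1.027∠-89.9° Ω.
Step 4 — Power factor: PF = cos(φ) = Re(Z)/|Z| = 0.001496/1.027 = 0.001457.
Step 5 — Type: Im(Z) = -1.027 ⇒ leading (phase φ = -89.9°).

PF = 0.001457 (leading, φ = -89.9°)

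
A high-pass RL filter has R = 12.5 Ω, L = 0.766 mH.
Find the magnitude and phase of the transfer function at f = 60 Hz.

Step 1 — Angular frequency: ω = 2π·60 = 377 rad/s.
Step 2 — Transfer function: H(jω) = jωL/(R + jωL).
Step 3 — Numerator jωL = j·0.2888; denominator R + jωL = 12.5 + j0.2888.
Step 4 — H = 0.0005334 + j0.02309.
Step 5 — Magnitude: |H| = 0.0231 (-32.7 dB); phase: φ = 88.7°.

|H| = 0.0231 (-32.7 dB), φ = 88.7°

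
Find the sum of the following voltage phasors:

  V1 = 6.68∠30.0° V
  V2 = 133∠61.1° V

Step 1 — Convert each phasor to rectangular form:
  V1 = 6.68·(cos(30.0°) + j·sin(30.0°)) = 5.785 + j3.34 V
  V2 = 133·(cos(61.1°) + j·sin(61.1°)) = 64.28 + j116.4 V
Step 2 — Sum components: V_total = 70.06 + j119.8 V.
Step 3 — Convert to polar: |V_total| = 138.8 V, ∠V_total = 59.7°.

V_total = 138.8∠59.7° V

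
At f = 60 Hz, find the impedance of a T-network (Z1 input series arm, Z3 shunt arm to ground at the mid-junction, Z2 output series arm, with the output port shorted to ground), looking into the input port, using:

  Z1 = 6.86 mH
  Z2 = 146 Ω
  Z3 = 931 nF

Step 1 — Angular frequency: ω = 2π·f = 2π·60 = 377 rad/s.
Step 2 — Component impedances:
  Z1: Z = jωL = j·377·0.00686 = 0 + j2.586 Ω
  Z2: Z = R = 146 Ω
  Z3: Z = 1/(jωC) = -j/(ω·C) = 0 - j2849 Ω
Step 3 — With the output port shorted to ground, the output series arm Z2 runs from the junction to ground; the shunt arm Z3 also runs from the junction to ground. They appear in parallel: Z3 || Z2 = 145.6 - j7.462 Ω.
Step 4 — Series with input arm Z1: Z_in = Z1 + (Z3 || Z2) = 145.6 - j4.876 Ω = 145.7∠-1.9° Ω.

Z = 145.6 - j4.876 Ω = 145.7∠-1.9° Ω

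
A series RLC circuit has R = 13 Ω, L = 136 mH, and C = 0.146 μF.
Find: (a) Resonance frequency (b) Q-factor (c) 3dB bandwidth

Step 1 — Resonance: ω₀ = 1/√(LC) = 1/√(0.136·1.46e-07) = 7097 rad/s.
Step 2 — f₀ = ω₀/(2π) = 1129 Hz.
Step 3 — Series Q: Q = ω₀L/R = 7097·0.136/13 = 74.24.
Step 4 — Bandwidth: Δω = ω₀/Q = 95.59 rad/s; BW = Δω/(2π) = 15.21 Hz.

(a) f₀ = 1129 Hz  (b) Q = 74.24  (c) BW = 15.21 Hz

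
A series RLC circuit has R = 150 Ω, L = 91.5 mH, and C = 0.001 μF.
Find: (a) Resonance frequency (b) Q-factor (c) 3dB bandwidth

Step 1 — Resonance: ω₀ = 1/√(LC) = 1/√(0.0915·1e-09) = 1.045e+05 rad/s.
Step 2 — f₀ = ω₀/(2π) = 1.664e+04 Hz.
Step 3 — Series Q: Q = ω₀L/R = 1.045e+05·0.0915/150 = 63.77.
Step 4 — Bandwidth: Δω = ω₀/Q = 1639 rad/s; BW = Δω/(2π) = 260.9 Hz.

(a) f₀ = 1.664e+04 Hz  (b) Q = 63.77  (c) BW = 260.9 Hz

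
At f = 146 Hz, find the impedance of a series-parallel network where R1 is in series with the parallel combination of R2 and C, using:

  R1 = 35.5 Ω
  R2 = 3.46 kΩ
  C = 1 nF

Step 1 — Angular frequency: ω = 2π·f = 2π·146 = 917.3 rad/s.
Step 2 — Component impedances:
  R1: Z = R = 35.5 Ω
  R2: Z = R = 3460 Ω
  C: Z = 1/(jωC) = -j/(ω·C) = 0 - j1.09e+06 Ω
Step 3 — Parallel branch: R2 || C = 1/(1/R2 + 1/C) = 3460 - j10.98 Ω.
Step 4 — Series with R1: Z_total = R1 + (R2 || C) = 3495 - j10.98 Ω = 3495∠-0.2° Ω.

Z = 3495 - j10.98 Ω = 3495∠-0.2° Ω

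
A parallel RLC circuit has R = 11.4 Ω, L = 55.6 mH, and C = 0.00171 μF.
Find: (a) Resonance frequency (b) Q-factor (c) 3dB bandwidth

Step 1 — Resonance: ω₀ = 1/√(LC) = 1/√(0.0556·1.71e-09) = 1.026e+05 rad/s.
Step 2 — f₀ = ω₀/(2π) = 1.632e+04 Hz.
Step 3 — Parallel Q: Q = R/(ω₀L) = 11.4/(1.026e+05·0.0556) = 0.001999.
Step 4 — Bandwidth: Δω = ω₀/Q = 5.13e+07 rad/s; BW = Δω/(2π) = 8.164e+06 Hz.

(a) f₀ = 1.632e+04 Hz  (b) Q = 0.001999  (c) BW = 8.164e+06 Hz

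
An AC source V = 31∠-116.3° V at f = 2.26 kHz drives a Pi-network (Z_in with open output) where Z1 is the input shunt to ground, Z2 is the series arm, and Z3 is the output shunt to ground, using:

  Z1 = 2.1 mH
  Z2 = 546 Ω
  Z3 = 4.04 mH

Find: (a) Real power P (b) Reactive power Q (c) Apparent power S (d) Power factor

Step 1 — Angular frequency: ω = 2π·f = 2π·2260 = 1.42e+04 rad/s.
Step 2 — Component impedances:
  Z1: Z = jωL = j·1.42e+04·0.0021 = 0 + j29.82 Ω
  Z2: Z = R = 546 Ω
  Z3: Z = jωL = j·1.42e+04·0.00404 = 0 + j57.37 Ω
Step 3 — With open output, the series arm Z2 and the output shunt Z3 appear in series to ground: Z2 + Z3 = 546 + j57.37 Ω.
Step 4 — Parallel with input shunt Z1: Z_in = Z1 || (Z2 + Z3) = 1.588 + j29.57 Ω = 29.61∠86.9° Ω.
Step 5 — Source phasor: V = 31∠-116.3° V = -13.74 - j27.79 V.
Step 6 — Current: I = V / Z = -0.9621 + j0.4129 A = 1.047∠156.8° A.
Step 7 — Complex power: S = V·I* = 1.741 + j32.41 VA.
Step 8 — Real power: P = Re(S) = 1.741 W.
Step 9 — Reactive power: Q = Im(S) = 32.41 VAR.
Step 10 — Apparent power: |S| = 32.46 VA.
Step 11 — Power factor: PF = P/|S| = 0.05364 (lagging).

(a) P = 1.741 W  (b) Q = 32.41 VAR  (c) S = 32.46 VA  (d) PF = 0.05364 (lagging)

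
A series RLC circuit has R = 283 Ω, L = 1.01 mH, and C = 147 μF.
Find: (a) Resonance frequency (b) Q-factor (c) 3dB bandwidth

Step 1 — Resonance: ω₀ = 1/√(LC) = 1/√(0.00101·0.000147) = 2595 rad/s.
Step 2 — f₀ = ω₀/(2π) = 413 Hz.
Step 3 — Series Q: Q = ω₀L/R = 2595·0.00101/283 = 0.009262.
Step 4 — Bandwidth: Δω = ω₀/Q = 2.802e+05 rad/s; BW = Δω/(2π) = 4.459e+04 Hz.

(a) f₀ = 413 Hz  (b) Q = 0.009262  (c) BW = 4.459e+04 Hz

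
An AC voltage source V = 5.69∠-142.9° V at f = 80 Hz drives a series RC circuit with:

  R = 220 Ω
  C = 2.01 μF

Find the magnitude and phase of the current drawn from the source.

Step 1 — Angular frequency: ω = 2π·f = 2π·80 = 502.7 rad/s.
Step 2 — Component impedances:
  R: Z = R = 220 Ω
  C: Z = 1/(jωC) = -j/(ω·C) = 0 - j989.8 Ω
Step 3 — Series combination: Z_total = R + C = 220 - j989.8 Ω = 1014∠-77.5° Ω.
Step 4 — Source phasor: V = 5.69∠-142.9° V = -4.538 - j3.432 V.
Step 5 — Ohm's law: I = V / Z_total = (-4.538 - j3.432) / (220 - j989.8) = 0.002333 - j0.005104 A.
Step 6 — Convert to polar: |I| = 0.005612 A, ∠I = -65.4°.

I = 0.005612∠-65.4° A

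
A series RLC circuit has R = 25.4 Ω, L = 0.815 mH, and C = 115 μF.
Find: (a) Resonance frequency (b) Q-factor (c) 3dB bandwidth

Step 1 — Resonance condition Im(Z)=0 gives ω₀ = 1/√(LC).
Step 2 — ω₀ = 1/√(0.000815·0.000115) = 3266 rad/s.
Step 3 — f₀ = ω₀/(2π) = 519.9 Hz.
Step 4 — Series Q: Q = ω₀L/R = 3266·0.000815/25.4 = 0.1048.
Step 5 — 3dB bandwidth: Δω = ω₀/Q = 3.117e+04 rad/s; BW = Δω/(2π) = 4960 Hz.

(a) f₀ = 519.9 Hz  (b) Q = 0.1048  (c) BW = 4960 Hz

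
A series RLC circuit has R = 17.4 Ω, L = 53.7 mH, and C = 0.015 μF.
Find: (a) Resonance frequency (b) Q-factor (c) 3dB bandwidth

Step 1 — Resonance: ω₀ = 1/√(LC) = 1/√(0.0537·1.5e-08) = 3.523e+04 rad/s.
Step 2 — f₀ = ω₀/(2π) = 5608 Hz.
Step 3 — Series Q: Q = ω₀L/R = 3.523e+04·0.0537/17.4 = 108.7.
Step 4 — Bandwidth: Δω = ω₀/Q = 324 rad/s; BW = Δω/(2π) = 51.57 Hz.

(a) f₀ = 5608 Hz  (b) Q = 108.7  (c) BW = 51.57 Hz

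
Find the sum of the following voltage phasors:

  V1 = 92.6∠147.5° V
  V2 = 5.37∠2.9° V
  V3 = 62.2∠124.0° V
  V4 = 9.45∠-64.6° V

Step 1 — Convert each phasor to rectangular form:
  V1 = 92.6·(cos(147.5°) + j·sin(147.5°)) = -78.1 + j49.75 V
  V2 = 5.37·(cos(2.9°) + j·sin(2.9°)) = 5.363 + j0.2717 V
  V3 = 62.2·(cos(124.0°) + j·sin(124.0°)) = -34.78 + j51.57 V
  V4 = 9.45·(cos(-64.6°) + j·sin(-64.6°)) = 4.053 - j8.537 V
Step 2 — Sum components: V_total = -103.5 + j93.06 V.
Step 3 — Convert to polar: |V_total| = 139.2 V, ∠V_total = 138.0°.

V_total = 139.2∠138.0° V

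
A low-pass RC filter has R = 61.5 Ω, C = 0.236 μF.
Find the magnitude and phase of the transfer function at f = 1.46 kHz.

Step 1 — Angular frequency: ω = 2π·1460 = 9173 rad/s.
Step 2 — Transfer function: H(jω) = 1/(1 + jωRC).
Step 3 — Denominator: 1 + jωRC = 1 + j·9173·61.5·2.36e-07 = 1 + j0.1331.
Step 4 — H = 0.9826 - j0.1308.
Step 5 — Magnitude: |H| = 0.9913 (-0.1 dB); phase: φ = -7.6°.

|H| = 0.9913 (-0.1 dB), φ = -7.6°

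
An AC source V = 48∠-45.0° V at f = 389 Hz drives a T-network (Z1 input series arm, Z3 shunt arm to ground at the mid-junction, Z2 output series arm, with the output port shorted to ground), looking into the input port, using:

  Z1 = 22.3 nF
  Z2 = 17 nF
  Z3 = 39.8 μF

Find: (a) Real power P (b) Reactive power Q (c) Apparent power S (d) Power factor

Step 1 — Angular frequency: ω = 2π·f = 2π·389 = 2444 rad/s.
Step 2 — Component impedances:
  Z1: Z = 1/(jωC) = -j/(ω·C) = 0 - j1.835e+04 Ω
  Z2: Z = 1/(jωC) = -j/(ω·C) = 0 - j2.407e+04 Ω
  Z3: Z = 1/(jωC) = -j/(ω·C) = 0 - j10.28 Ω
Step 3 — With the output port shorted to ground, the output series arm Z2 runs from the junction to ground; the shunt arm Z3 also runs from the junction to ground. They appear in parallel: Z3 || Z2 = 0 - j10.28 Ω.
Step 4 — Series with input arm Z1: Z_in = Z1 + (Z3 || Z2) = 0 - j1.836e+04 Ω = 1.836e+04∠-90.0° Ω.
Step 5 — Source phasor: V = 48∠-45.0° V = 33.94 - j33.94 V.
Step 6 — Current: I = V / Z = 0.001849 + j0.001849 A = 0.002615∠45.0° A.
Step 7 — Complex power: S = V·I* = 0 - j0.1255 VA.
Step 8 — Real power: P = Re(S) = 0 W.
Step 9 — Reactive power: Q = Im(S) = -0.1255 VAR.
Step 10 — Apparent power: |S| = 0.1255 VA.
Step 11 — Power factor: PF = P/|S| = 0 (leading).

(a) P = 0 W  (b) Q = -0.1255 VAR  (c) S = 0.1255 VA  (d) PF = 0 (leading)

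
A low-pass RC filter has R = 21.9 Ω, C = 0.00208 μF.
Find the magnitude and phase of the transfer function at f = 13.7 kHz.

Step 1 — Angular frequency: ω = 2π·1.37e+04 = 8.608e+04 rad/s.
Step 2 — Transfer function: H(jω) = 1/(1 + jωRC).
Step 3 — Denominator: 1 + jωRC = 1 + j·8.608e+04·21.9·2.08e-09 = 1 + j0.003921.
Step 4 — H = 1 - j0.003921.
Step 5 — Magnitude: |H| = 1 (-0.0 dB); phase: φ = -0.2°.

|H| = 1 (-0.0 dB), φ = -0.2°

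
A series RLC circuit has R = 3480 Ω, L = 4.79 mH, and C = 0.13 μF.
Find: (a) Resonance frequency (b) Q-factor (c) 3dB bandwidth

Step 1 — Resonance: ω₀ = 1/√(LC) = 1/√(0.00479·1.3e-07) = 4.007e+04 rad/s.
Step 2 — f₀ = ω₀/(2π) = 6378 Hz.
Step 3 — Series Q: Q = ω₀L/R = 4.007e+04·0.00479/3480 = 0.05516.
Step 4 — Bandwidth: Δω = ω₀/Q = 7.265e+05 rad/s; BW = Δω/(2π) = 1.156e+05 Hz.

(a) f₀ = 6378 Hz  (b) Q = 0.05516  (c) BW = 1.156e+05 Hz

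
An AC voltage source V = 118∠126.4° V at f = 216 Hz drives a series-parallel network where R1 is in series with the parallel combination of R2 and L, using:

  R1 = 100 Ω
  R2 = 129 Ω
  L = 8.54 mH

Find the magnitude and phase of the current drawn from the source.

Step 1 — Angular frequency: ω = 2π·f = 2π·216 = 1357 rad/s.
Step 2 — Component impedances:
  R1: Z = R = 100 Ω
  R2: Z = R = 129 Ω
  L: Z = jωL = j·1357·0.00854 = 0 + j11.59 Ω
Step 3 — Parallel branch: R2 || L = 1/(1/R2 + 1/L) = 1.033 + j11.5 Ω.
Step 4 — Series with R1: Z_total = R1 + (R2 || L) = 101 + j11.5 Ω = 101.7∠6.5° Ω.
Step 5 — Source phasor: V = 118∠126.4° V = -70.02 + j94.98 V.
Step 6 — Ohm's law: I = V / Z_total = (-70.02 + j94.98) / (101 + j11.5) = -0.5786 + j1.006 A.
Step 7 — Convert to polar: |I| = 1.16 A, ∠I = 119.9°.

I = 1.16∠119.9° A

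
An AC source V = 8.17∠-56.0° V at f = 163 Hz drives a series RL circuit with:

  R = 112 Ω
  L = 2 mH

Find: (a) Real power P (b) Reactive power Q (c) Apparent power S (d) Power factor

Step 1 — Angular frequency: ω = 2π·f = 2π·163 = 1024 rad/s.
Step 2 — Component impedances:
  R: Z = R = 112 Ω
  L: Z = jωL = j·1024·0.002 = 0 + j2.048 Ω
Step 3 — Series combination: Z_total = R + L = 112 + j2.048 Ω = 112∠1.0° Ω.
Step 4 — Source phasor: V = 8.17∠-56.0° V = 4.569 - j6.773 V.
Step 5 — Current: I = V / Z = 0.03967 - j0.0612 A = 0.07293∠-57.0° A.
Step 6 — Complex power: S = V·I* = 0.5958 + j0.0109 VA.
Step 7 — Real power: P = Re(S) = 0.5958 W.
Step 8 — Reactive power: Q = Im(S) = 0.0109 VAR.
Step 9 — Apparent power: |S| = 0.5959 VA.
Step 10 — Power factor: PF = P/|S| = 0.9998 (lagging).

(a) P = 0.5958 W  (b) Q = 0.0109 VAR  (c) S = 0.5959 VA  (d) PF = 0.9998 (lagging)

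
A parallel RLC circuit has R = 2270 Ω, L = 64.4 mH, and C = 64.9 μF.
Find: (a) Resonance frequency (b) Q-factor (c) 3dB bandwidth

Step 1 — Resonance: ω₀ = 1/√(LC) = 1/√(0.0644·6.49e-05) = 489.1 rad/s.
Step 2 — f₀ = ω₀/(2π) = 77.85 Hz.
Step 3 — Parallel Q: Q = R/(ω₀L) = 2270/(489.1·0.0644) = 72.06.
Step 4 — Bandwidth: Δω = ω₀/Q = 6.788 rad/s; BW = Δω/(2π) = 1.08 Hz.

(a) f₀ = 77.85 Hz  (b) Q = 72.06  (c) BW = 1.08 Hz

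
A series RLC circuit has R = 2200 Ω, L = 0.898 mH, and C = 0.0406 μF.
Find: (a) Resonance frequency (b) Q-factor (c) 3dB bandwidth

Step 1 — Resonance: ω₀ = 1/√(LC) = 1/√(0.000898·4.06e-08) = 1.656e+05 rad/s.
Step 2 — f₀ = ω₀/(2π) = 2.636e+04 Hz.
Step 3 — Series Q: Q = ω₀L/R = 1.656e+05·0.000898/2200 = 0.0676.
Step 4 — Bandwidth: Δω = ω₀/Q = 2.45e+06 rad/s; BW = Δω/(2π) = 3.899e+05 Hz.

(a) f₀ = 2.636e+04 Hz  (b) Q = 0.0676  (c) BW = 3.899e+05 Hz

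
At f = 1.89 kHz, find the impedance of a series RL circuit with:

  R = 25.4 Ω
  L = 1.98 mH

Step 1 — Angular frequency: ω = 2π·f = 2π·1890 = 1.188e+04 rad/s.
Step 2 — Component impedances:
  R: Z = R = 25.4 Ω
  L: Z = jωL = j·1.188e+04·0.00198 = 0 + j23.51 Ω
Step 3 — Series combination: Z_total = R + L = 25.4 + j23.51 Ω = 34.61∠42.8° Ω.

Z = 25.4 + j23.51 Ω = 34.61∠42.8° Ω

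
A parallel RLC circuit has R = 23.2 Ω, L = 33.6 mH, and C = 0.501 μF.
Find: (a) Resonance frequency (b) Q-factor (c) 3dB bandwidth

Step 1 — Resonance: ω₀ = 1/√(LC) = 1/√(0.0336·5.01e-07) = 7707 rad/s.
Step 2 — f₀ = ω₀/(2π) = 1227 Hz.
Step 3 — Parallel Q: Q = R/(ω₀L) = 23.2/(7707·0.0336) = 0.08959.
Step 4 — Bandwidth: Δω = ω₀/Q = 8.603e+04 rad/s; BW = Δω/(2π) = 1.369e+04 Hz.

(a) f₀ = 1227 Hz  (b) Q = 0.08959  (c) BW = 1.369e+04 Hz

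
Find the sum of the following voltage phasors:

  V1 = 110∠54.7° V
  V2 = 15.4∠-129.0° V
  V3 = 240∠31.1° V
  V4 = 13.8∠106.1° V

Step 1 — Convert each phasor to rectangular form:
  V1 = 110·(cos(54.7°) + j·sin(54.7°)) = 63.56 + j89.78 V
  V2 = 15.4·(cos(-129.0°) + j·sin(-129.0°)) = -9.692 - j11.97 V
  V3 = 240·(cos(31.1°) + j·sin(31.1°)) = 205.5 + j124 V
  V4 = 13.8·(cos(106.1°) + j·sin(106.1°)) = -3.827 + j13.26 V
Step 2 — Sum components: V_total = 255.5 + j215 V.
Step 3 — Convert to polar: |V_total| = 334 V, ∠V_total = 40.1°.

V_total = 334∠40.1° V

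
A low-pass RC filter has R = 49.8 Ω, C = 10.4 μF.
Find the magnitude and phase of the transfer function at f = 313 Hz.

Step 1 — Angular frequency: ω = 2π·313 = 1967 rad/s.
Step 2 — Transfer function: H(jω) = 1/(1 + jωRC).
Step 3 — Denominator: 1 + jωRC = 1 + j·1967·49.8·1.04e-05 = 1 + j1.019.
Step 4 — H = 0.4908 - j0.4999.
Step 5 — Magnitude: |H| = 0.7006 (-3.1 dB); phase: φ = -45.5°.

|H| = 0.7006 (-3.1 dB), φ = -45.5°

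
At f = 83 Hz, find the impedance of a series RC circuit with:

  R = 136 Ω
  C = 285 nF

Step 1 — Angular frequency: ω = 2π·f = 2π·83 = 521.5 rad/s.
Step 2 — Component impedances:
  R: Z = R = 136 Ω
  C: Z = 1/(jωC) = -j/(ω·C) = 0 - j6728 Ω
Step 3 — Series combination: Z_total = R + C = 136 - j6728 Ω = 6730∠-88.8° Ω.

Z = 136 - j6728 Ω = 6730∠-88.8° Ω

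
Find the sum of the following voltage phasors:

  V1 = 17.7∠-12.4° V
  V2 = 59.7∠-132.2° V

Step 1 — Convert each phasor to rectangular form:
  V1 = 17.7·(cos(-12.4°) + j·sin(-12.4°)) = 17.29 - j3.801 V
  V2 = 59.7·(cos(-132.2°) + j·sin(-132.2°)) = -40.1 - j44.23 V
Step 2 — Sum components: V_total = -22.81 - j48.03 V.
Step 3 — Convert to polar: |V_total| = 53.17 V, ∠V_total = -115.4°.

V_total = 53.17∠-115.4° V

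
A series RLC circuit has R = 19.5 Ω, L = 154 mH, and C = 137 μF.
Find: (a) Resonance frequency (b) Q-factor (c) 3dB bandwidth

Step 1 — Resonance: ω₀ = 1/√(LC) = 1/√(0.154·0.000137) = 217.7 rad/s.
Step 2 — f₀ = ω₀/(2π) = 34.65 Hz.
Step 3 — Series Q: Q = ω₀L/R = 217.7·0.154/19.5 = 1.719.
Step 4 — Bandwidth: Δω = ω₀/Q = 126.6 rad/s; BW = Δω/(2π) = 20.15 Hz.

(a) f₀ = 34.65 Hz  (b) Q = 1.719  (c) BW = 20.15 Hz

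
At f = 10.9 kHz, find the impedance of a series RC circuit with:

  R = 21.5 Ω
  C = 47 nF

Step 1 — Angular frequency: ω = 2π·f = 2π·1.09e+04 = 6.849e+04 rad/s.
Step 2 — Component impedances:
  R: Z = R = 21.5 Ω
  C: Z = 1/(jωC) = -j/(ω·C) = 0 - j310.7 Ω
Step 3 — Series combination: Z_total = R + C = 21.5 - j310.7 Ω = 311.4∠-86.0° Ω.

Z = 21.5 - j310.7 Ω = 311.4∠-86.0° Ω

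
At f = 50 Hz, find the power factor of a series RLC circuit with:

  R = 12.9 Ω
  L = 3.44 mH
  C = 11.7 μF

Step 1 — Angular frequency: ω = 2π·f = 2π·50 = 314.2 rad/s.
Step 2 — Component impedances:
  R: Z = R = 12.9 Ω
  L: Z = jωL = j·314.2·0.00344 = 0 + j1.081 Ω
  C: Z = 1/(jωC) = -j/(ω·C) = 0 - j272.1 Ω
Step 3 — Series combination: Z_total = R + L + C = 12.9 - j271 Ω = 271.3∠-87.3° Ω.
Step 4 — Power factor: PF = cos(φ) = Re(Z)/|Z| = 12.9/271.3 = 0.04755.
Step 5 — Type: Im(Z) = -271 ⇒ leading (phase φ = -87.3°).

PF = 0.04755 (leading, φ = -87.3°)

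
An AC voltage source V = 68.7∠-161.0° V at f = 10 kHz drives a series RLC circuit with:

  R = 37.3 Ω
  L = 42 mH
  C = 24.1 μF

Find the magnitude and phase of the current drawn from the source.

Step 1 — Angular frequency: ω = 2π·f = 2π·1e+04 = 6.283e+04 rad/s.
Step 2 — Component impedances:
  R: Z = R = 37.3 Ω
  L: Z = jωL = j·6.283e+04·0.042 = 0 + j2639 Ω
  C: Z = 1/(jωC) = -j/(ω·C) = 0 - j0.6604 Ω
Step 3 — Series combination: Z_total = R + L + C = 37.3 + j2638 Ω = 2639∠89.2° Ω.
Step 4 — Source phasor: V = 68.7∠-161.0° V = -64.96 - j22.37 V.
Step 5 — Ohm's law: I = V / Z_total = (-64.96 - j22.37) / (37.3 + j2638) = -0.008824 + j0.0245 A.
Step 6 — Convert to polar: |I| = 0.02604 A, ∠I = 109.8°.

I = 0.02604∠109.8° A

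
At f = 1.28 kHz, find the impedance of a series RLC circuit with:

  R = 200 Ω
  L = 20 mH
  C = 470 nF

Step 1 — Angular frequency: ω = 2π·f = 2π·1280 = 8042 rad/s.
Step 2 — Component impedances:
  R: Z = R = 200 Ω
  L: Z = jωL = j·8042·0.02 = 0 + j160.8 Ω
  C: Z = 1/(jωC) = -j/(ω·C) = 0 - j264.6 Ω
Step 3 — Series combination: Z_total = R + L + C = 200 - j103.7 Ω = 225.3∠-27.4° Ω.

Z = 200 - j103.7 Ω = 225.3∠-27.4° Ω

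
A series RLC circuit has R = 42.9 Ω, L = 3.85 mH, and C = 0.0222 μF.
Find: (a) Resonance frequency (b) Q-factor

Step 1 — Resonance condition Im(Z)=0 gives ω₀ = 1/√(LC).
Step 2 — ω₀ = 1/√(0.00385·2.22e-08) = 1.082e+05 rad/s.
Step 3 — f₀ = ω₀/(2π) = 1.722e+04 Hz.
Step 4 — Series Q: Q = ω₀L/R = 1.082e+05·0.00385/42.9 = 9.707.

(a) f₀ = 1.722e+04 Hz  (b) Q = 9.707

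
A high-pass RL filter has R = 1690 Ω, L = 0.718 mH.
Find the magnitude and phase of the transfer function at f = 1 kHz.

Step 1 — Angular frequency: ω = 2π·1000 = 6283 rad/s.
Step 2 — Transfer function: H(jω) = jωL/(R + jωL).
Step 3 — Numerator jωL = j·4.511; denominator R + jωL = 1690 + j4.511.
Step 4 — H = 7.126e-06 + j0.002669.
Step 5 — Magnitude: |H| = 0.002669 (-51.5 dB); phase: φ = 89.8°.

|H| = 0.002669 (-51.5 dB), φ = 89.8°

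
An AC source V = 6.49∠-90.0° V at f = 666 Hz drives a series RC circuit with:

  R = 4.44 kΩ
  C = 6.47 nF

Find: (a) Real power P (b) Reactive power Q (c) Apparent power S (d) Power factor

Step 1 — Angular frequency: ω = 2π·f = 2π·666 = 4185 rad/s.
Step 2 — Component impedances:
  R: Z = R = 4440 Ω
  C: Z = 1/(jωC) = -j/(ω·C) = 0 - j3.694e+04 Ω
Step 3 — Series combination: Z_total = R + C = 4440 - j3.694e+04 Ω = 3.72e+04∠-83.1° Ω.
Step 4 — Source phasor: V = 6.49∠-90.0° V = 0 - j6.49 V.
Step 5 — Current: I = V / Z = 0.0001732 - j2.082e-05 A = 0.0001745∠-6.9° A.
Step 6 — Complex power: S = V·I* = 0.0001351 - j0.001124 VA.
Step 7 — Real power: P = Re(S) = 0.0001351 W.
Step 8 — Reactive power: Q = Im(S) = -0.001124 VAR.
Step 9 — Apparent power: |S| = 0.001132 VA.
Step 10 — Power factor: PF = P/|S| = 0.1194 (leading).

(a) P = 0.0001351 W  (b) Q = -0.001124 VAR  (c) S = 0.001132 VA  (d) PF = 0.1194 (leading)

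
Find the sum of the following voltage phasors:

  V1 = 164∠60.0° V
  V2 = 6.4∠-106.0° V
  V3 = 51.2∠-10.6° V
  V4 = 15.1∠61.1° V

Step 1 — Convert each phasor to rectangular form:
  V1 = 164·(cos(60.0°) + j·sin(60.0°)) = 82 + j142 V
  V2 = 6.4·(cos(-106.0°) + j·sin(-106.0°)) = -1.764 - j6.152 V
  V3 = 51.2·(cos(-10.6°) + j·sin(-10.6°)) = 50.33 - j9.418 V
  V4 = 15.1·(cos(61.1°) + j·sin(61.1°)) = 7.298 + j13.22 V
Step 2 — Sum components: V_total = 137.9 + j139.7 V.
Step 3 — Convert to polar: |V_total| = 196.3 V, ∠V_total = 45.4°.

V_total = 196.3∠45.4° V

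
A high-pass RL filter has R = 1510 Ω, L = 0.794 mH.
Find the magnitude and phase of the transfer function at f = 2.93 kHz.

Step 1 — Angular frequency: ω = 2π·2930 = 1.841e+04 rad/s.
Step 2 — Transfer function: H(jω) = jωL/(R + jωL).
Step 3 — Numerator jωL = j·14.62; denominator R + jωL = 1510 + j14.62.
Step 4 — H = 9.37e-05 + j0.009679.
Step 5 — Magnitude: |H| = 0.00968 (-40.3 dB); phase: φ = 89.4°.

|H| = 0.00968 (-40.3 dB), φ = 89.4°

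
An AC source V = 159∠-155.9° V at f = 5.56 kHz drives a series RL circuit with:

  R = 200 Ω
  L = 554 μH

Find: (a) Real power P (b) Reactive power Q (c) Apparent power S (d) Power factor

Step 1 — Angular frequency: ω = 2π·f = 2π·5560 = 3.493e+04 rad/s.
Step 2 — Component impedances:
  R: Z = R = 200 Ω
  L: Z = jωL = j·3.493e+04·0.000554 = 0 + j19.35 Ω
Step 3 — Series combination: Z_total = R + L = 200 + j19.35 Ω = 200.9∠5.5° Ω.
Step 4 — Source phasor: V = 159∠-155.9° V = -145.1 - j64.92 V.
Step 5 — Current: I = V / Z = -0.7501 - j0.252 A = 0.7913∠-161.4° A.
Step 6 — Complex power: S = V·I* = 125.2 + j12.12 VA.
Step 7 — Real power: P = Re(S) = 125.2 W.
Step 8 — Reactive power: Q = Im(S) = 12.12 VAR.
Step 9 — Apparent power: |S| = 125.8 VA.
Step 10 — Power factor: PF = P/|S| = 0.9954 (lagging).

(a) P = 125.2 W  (b) Q = 12.12 VAR  (c) S = 125.8 VA  (d) PF = 0.9954 (lagging)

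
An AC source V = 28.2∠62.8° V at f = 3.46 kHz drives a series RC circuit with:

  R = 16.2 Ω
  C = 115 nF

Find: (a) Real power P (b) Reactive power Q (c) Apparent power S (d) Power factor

Step 1 — Angular frequency: ω = 2π·f = 2π·3460 = 2.174e+04 rad/s.
Step 2 — Component impedances:
  R: Z = R = 16.2 Ω
  C: Z = 1/(jωC) = -j/(ω·C) = 0 - j400 Ω
Step 3 — Series combination: Z_total = R + C = 16.2 - j400 Ω = 400.3∠-87.7° Ω.
Step 4 — Source phasor: V = 28.2∠62.8° V = 12.89 + j25.08 V.
Step 5 — Current: I = V / Z = -0.0613 + j0.03471 A = 0.07044∠150.5° A.
Step 6 — Complex power: S = V·I* = 0.08039 - j1.985 VA.
Step 7 — Real power: P = Re(S) = 0.08039 W.
Step 8 — Reactive power: Q = Im(S) = -1.985 VAR.
Step 9 — Apparent power: |S| = 1.987 VA.
Step 10 — Power factor: PF = P/|S| = 0.04047 (leading).

(a) P = 0.08039 W  (b) Q = -1.985 VAR  (c) S = 1.987 VA  (d) PF = 0.04047 (leading)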